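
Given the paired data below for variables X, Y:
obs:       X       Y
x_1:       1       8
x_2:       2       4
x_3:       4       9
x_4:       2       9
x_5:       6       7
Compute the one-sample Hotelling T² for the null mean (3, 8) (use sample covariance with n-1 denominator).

Step 1 — sample mean vector:
  mean(X) = (1 + 2 + 4 + 2 + 6) / 5 = 15/5 = 3
  mean(Y) = (8 + 4 + 9 + 9 + 7) / 5 = 37/5 = 7.4
  x̄ = (3, 7.4),  deviation x̄ - mu_0 = (3, 7.4) - (3, 8) = (0, -0.6).

Step 2 — sample covariance matrix, S[i,j] = (1/(n-1)) · Σ_k (x_{k,i} - mean_i) · (x_{k,j} - mean_j), divisor n-1 = 4:
  S[X,X] = ((-2)·(-2) + (-1)·(-1) + (1)·(1) + (-1)·(-1) + (3)·(3)) / 4 = 16/4 = 4
  S[X,Y] = ((-2)·(0.6) + (-1)·(-3.4) + (1)·(1.6) + (-1)·(1.6) + (3)·(-0.4)) / 4 = 1/4 = 0.25
  S[Y,Y] = ((0.6)·(0.6) + (-3.4)·(-3.4) + (1.6)·(1.6) + (1.6)·(1.6) + (-0.4)·(-0.4)) / 4 = 17.2/4 = 4.3
  S = [[4, 0.25],
 [0.25, 4.3]].

Step 3 — invert S. det(S) = 4·4.3 - (0.25)² = 17.1375.
  S^{-1} = (1/det) · [[d, -b], [-b, a]] = [[0.2509, -0.0146],
 [-0.0146, 0.2334]].

Step 4 — quadratic form (x̄ - mu_0)^T · S^{-1} · (x̄ - mu_0):
  S^{-1} · (x̄ - mu_0) = (0.0088, -0.14),
  (x̄ - mu_0)^T · [...] = (0)·(0.0088) + (-0.6)·(-0.14) = 0.084.

Step 5 — scale by n: T² = 5 · 0.084 = 0.4201.

T² ≈ 0.4201


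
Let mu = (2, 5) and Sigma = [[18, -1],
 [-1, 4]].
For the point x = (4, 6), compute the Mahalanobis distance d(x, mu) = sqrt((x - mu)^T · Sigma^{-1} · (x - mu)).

Step 1 — centre the observation: (x - mu) = (2, 1).

Step 2 — invert Sigma. det(Sigma) = 18·4 - (-1)² = 71.
  Sigma^{-1} = (1/det) · [[d, -b], [-b, a]] = [[0.0563, 0.0141],
 [0.0141, 0.2535]].

Step 3 — form the quadratic (x - mu)^T · Sigma^{-1} · (x - mu):
  Sigma^{-1} · (x - mu) = (0.1268, 0.2817).
  (x - mu)^T · [Sigma^{-1} · (x - mu)] = (2)·(0.1268) + (1)·(0.2817) = 0.5352.

Step 4 — take square root: d = √(0.5352) ≈ 0.7316.

d(x, mu) = √(0.5352) ≈ 0.7316


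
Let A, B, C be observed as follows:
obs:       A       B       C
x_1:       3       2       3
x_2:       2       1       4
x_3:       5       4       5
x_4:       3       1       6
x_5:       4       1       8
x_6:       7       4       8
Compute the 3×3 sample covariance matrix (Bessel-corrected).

Step 1 — column means:
  mean(A) = (3 + 2 + 5 + 3 + 4 + 7) / 6 = 24/6 = 4
  mean(B) = (2 + 1 + 4 + 1 + 1 + 4) / 6 = 13/6 = 2.1667
  mean(C) = (3 + 4 + 5 + 6 + 8 + 8) / 6 = 34/6 = 5.6667

Step 2 — sample covariance S[i,j] = (1/(n-1)) · Σ_k (x_{k,i} - mean_i) · (x_{k,j} - mean_j), with n-1 = 5.
  S[A,A] = ((-1)·(-1) + (-2)·(-2) + (1)·(1) + (-1)·(-1) + (0)·(0) + (3)·(3)) / 5 = 16/5 = 3.2
  S[A,B] = ((-1)·(-0.1667) + (-2)·(-1.1667) + (1)·(1.8333) + (-1)·(-1.1667) + (0)·(-1.1667) + (3)·(1.8333)) / 5 = 11/5 = 2.2
  S[A,C] = ((-1)·(-2.6667) + (-2)·(-1.6667) + (1)·(-0.6667) + (-1)·(0.3333) + (0)·(2.3333) + (3)·(2.3333)) / 5 = 12/5 = 2.4
  S[B,B] = ((-0.1667)·(-0.1667) + (-1.1667)·(-1.1667) + (1.8333)·(1.8333) + (-1.1667)·(-1.1667) + (-1.1667)·(-1.1667) + (1.8333)·(1.8333)) / 5 = 10.8333/5 = 2.1667
  S[B,C] = ((-0.1667)·(-2.6667) + (-1.1667)·(-1.6667) + (1.8333)·(-0.6667) + (-1.1667)·(0.3333) + (-1.1667)·(2.3333) + (1.8333)·(2.3333)) / 5 = 2.3333/5 = 0.4667
  S[C,C] = ((-2.6667)·(-2.6667) + (-1.6667)·(-1.6667) + (-0.6667)·(-0.6667) + (0.3333)·(0.3333) + (2.3333)·(2.3333) + (2.3333)·(2.3333)) / 5 = 21.3333/5 = 4.2667

S is symmetric (S[j,i] = S[i,j]). Assembling:

S = [[3.2, 2.2, 2.4],
 [2.2, 2.1667, 0.4667],
 [2.4, 0.4667, 4.2667]]


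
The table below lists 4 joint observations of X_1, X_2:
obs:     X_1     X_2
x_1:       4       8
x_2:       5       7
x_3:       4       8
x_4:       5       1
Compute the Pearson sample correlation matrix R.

Step 1 — column means:
  mean(X_1) = (4 + 5 + 4 + 5) / 4 = 18/4 = 4.5
  mean(X_2) = (8 + 7 + 8 + 1) / 4 = 24/4 = 6

Step 2 — sample variances and covariances s[i,j] = (1/(n-1)) · Σ_k (x_{k,i} - mean_i) · (x_{k,j} - mean_j), with n-1 = 3:
  s[X_1,X_1] = ((-0.5)·(-0.5) + (0.5)·(0.5) + (-0.5)·(-0.5) + (0.5)·(0.5)) / 3 = 1/3 = 0.3333
  s[X_1,X_2] = ((-0.5)·(2) + (0.5)·(1) + (-0.5)·(2) + (0.5)·(-5)) / 3 = -4/3 = -1.3333
  s[X_2,X_2] = ((2)·(2) + (1)·(1) + (2)·(2) + (-5)·(-5)) / 3 = 34/3 = 11.3333
  Sample standard deviations s_i = √(s[i,i]):
  s(X_1) = √(0.3333) = 0.5774
  s(X_2) = √(11.3333) = 3.3665

Step 3 — r_{ij} = s_{ij} / (s_i · s_j):
  r[X_1,X_1] = 1 (diagonal).
  r[X_1,X_2] = -1.3333 / (0.5774 · 3.3665) = -1.3333 / 1.9437 = -0.686
  r[X_2,X_2] = 1 (diagonal).

R is symmetric with unit diagonal. Assembling:

R = [[1, -0.686],
 [-0.686, 1]]


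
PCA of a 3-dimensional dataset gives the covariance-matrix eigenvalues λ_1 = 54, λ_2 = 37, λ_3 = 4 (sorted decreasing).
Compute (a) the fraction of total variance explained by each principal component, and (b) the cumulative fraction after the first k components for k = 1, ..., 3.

Step 1 — total variance = trace(Sigma) = Σ λ_i = 54 + 37 + 4 = 95.

Step 2 — fraction explained by component i = λ_i / Σ λ:
  PC1: 54/95 = 0.5684
  PC2: 37/95 = 0.3895
  PC3: 4/95 = 0.0421

Step 3 — cumulative fraction after k components = (λ_1 + ... + λ_k) / Σ λ:
  k = 1: 54/95 = 0.5684
  k = 2: (54 + 37)/95 = 91/95 = 0.9579
  k = 3: (54 + 37 + 4)/95 = 95/95 = 1

Summary (fraction, with percent):

explained: PC1 0.5684 (56.84%), PC2 0.3895 (38.95%), PC3 0.0421 (4.21%);  cumulative: 0.5684, 0.9579, 1


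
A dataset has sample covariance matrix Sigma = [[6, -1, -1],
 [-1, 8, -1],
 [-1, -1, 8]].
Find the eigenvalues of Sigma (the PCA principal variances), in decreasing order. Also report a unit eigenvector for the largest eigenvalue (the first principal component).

Step 1 — characteristic polynomial p(λ) = det(λI - Sigma) = λ³ - tr·λ² + c_1·λ - det, where tr = trace, c_1 = sum of the principal 2×2 minors, det = det(Sigma):
  tr = 6 + 8 + 8 = 22,
  c_1 = (6·8 - (-1)²) + (6·8 - (-1)²) + (8·8 - (-1)²) = 47 + 47 + 63 = 157,
  det = 6·(8·8 - (-1)²) - (-1)·((-1)·8 - (-1)·(-1)) + (-1)·((-1)·(-1) - 8·(-1)) = 6·(63) - (-1)·(-9) + (-1)·(9) = 360.
  So p(λ) = λ³ - 22λ² + 157λ - 360.
Step 2 — look for an integer root (rational root theorem: any rational root is an integer divisor of 360). Testing λ = 5:
  p(5) = 125 - 550 + 785 - 360 = 0  ✓
  Dividing out (λ - 5): p(λ) = (λ - 5)(λ² - 17λ + 72).
Step 3 — remaining eigenvalues from the quadratic λ² - 17λ + 72 = 0:
  Δ = 17² - 4·72 = 289 - 288 = 1,  λ = (17 ± √1)/2 = (17 ± 1)/2 = 9 or 8.
  Sorted: λ_1 = 9,  λ_2 = 8,  λ_3 = 5  (check: sum = 22 = tr ✓).

Step 4 — unit eigenvector for λ_1 = 9: v spans the null space of (Sigma - λ_1 I), whose rows are
  r_1 = (-3, -1, -1),  r_2 = (-1, -1, -1),  r_3 = (-1, -1, -1).
  v is orthogonal to every row, so take v ∝ r_1 × r_2 = ((-1)·(-1) - (-1)·(-1), (-1)·(-1) - (-3)·(-1), (-3)·(-1) - (-1)·(-1)) = (0, -2, 2).
  Rescale (divide by 2; multiply by -1 so the first nonzero entry is positive): u = (0, 1, -1).
  ||u|| = √((0)² + (1)² + (-1)²) = √(2) ≈ 1.4142,  v_1 = u/||u|| ≈ (0, 0.7071, -0.7071) (||v_1|| = 1).

λ_1 = 9,  λ_2 = 8,  λ_3 = 5;  v_1 ≈ (0, 0.7071, -0.7071)


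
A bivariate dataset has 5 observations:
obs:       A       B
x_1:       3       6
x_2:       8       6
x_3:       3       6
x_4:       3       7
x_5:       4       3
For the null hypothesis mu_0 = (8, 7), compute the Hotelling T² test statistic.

Step 1 — sample mean vector:
  mean(A) = (3 + 8 + 3 + 3 + 4) / 5 = 21/5 = 4.2
  mean(B) = (6 + 6 + 6 + 7 + 3) / 5 = 28/5 = 5.6
  x̄ = (4.2, 5.6),  deviation x̄ - mu_0 = (4.2, 5.6) - (8, 7) = (-3.8, -1.4).

Step 2 — sample covariance matrix, S[i,j] = (1/(n-1)) · Σ_k (x_{k,i} - mean_i) · (x_{k,j} - mean_j), divisor n-1 = 4:
  S[A,A] = ((-1.2)·(-1.2) + (3.8)·(3.8) + (-1.2)·(-1.2) + (-1.2)·(-1.2) + (-0.2)·(-0.2)) / 4 = 18.8/4 = 4.7
  S[A,B] = ((-1.2)·(0.4) + (3.8)·(0.4) + (-1.2)·(0.4) + (-1.2)·(1.4) + (-0.2)·(-2.6)) / 4 = -0.6/4 = -0.15
  S[B,B] = ((0.4)·(0.4) + (0.4)·(0.4) + (0.4)·(0.4) + (1.4)·(1.4) + (-2.6)·(-2.6)) / 4 = 9.2/4 = 2.3
  S = [[4.7, -0.15],
 [-0.15, 2.3]].

Step 3 — invert S. det(S) = 4.7·2.3 - (-0.15)² = 10.7875.
  S^{-1} = (1/det) · [[d, -b], [-b, a]] = [[0.2132, 0.0139],
 [0.0139, 0.4357]].

Step 4 — quadratic form (x̄ - mu_0)^T · S^{-1} · (x̄ - mu_0):
  S^{-1} · (x̄ - mu_0) = (-0.8297, -0.6628),
  (x̄ - mu_0)^T · [...] = (-3.8)·(-0.8297) + (-1.4)·(-0.6628) = 4.0806.

Step 5 — scale by n: T² = 5 · 4.0806 = 20.4032.

T² ≈ 20.4032


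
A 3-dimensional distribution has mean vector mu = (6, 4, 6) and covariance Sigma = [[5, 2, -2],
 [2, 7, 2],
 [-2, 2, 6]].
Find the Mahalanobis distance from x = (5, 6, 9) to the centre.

Step 1 — centre the observation: (x - mu) = (-1, 2, 3).

Step 2 — invert Sigma (cofactor / det for 3×3, or solve directly):
  Sigma^{-1} = [[0.3115, -0.1311, 0.1475],
 [-0.1311, 0.2131, -0.1148],
 [0.1475, -0.1148, 0.2541]].

Step 3 — form the quadratic (x - mu)^T · Sigma^{-1} · (x - mu):
  Sigma^{-1} · (x - mu) = (-0.1311, 0.2131, 0.3852).
  (x - mu)^T · [Sigma^{-1} · (x - mu)] = (-1)·(-0.1311) + (2)·(0.2131) + (3)·(0.3852) = 1.7131.

Step 4 — take square root: d = √(1.7131) ≈ 1.3089.

d(x, mu) = √(1.7131) ≈ 1.3089


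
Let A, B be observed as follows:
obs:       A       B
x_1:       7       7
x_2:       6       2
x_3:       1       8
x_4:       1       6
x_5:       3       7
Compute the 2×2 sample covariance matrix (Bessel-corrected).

Step 1 — column means:
  mean(A) = (7 + 6 + 1 + 1 + 3) / 5 = 18/5 = 3.6
  mean(B) = (7 + 2 + 8 + 6 + 7) / 5 = 30/5 = 6

Step 2 — sample covariance S[i,j] = (1/(n-1)) · Σ_k (x_{k,i} - mean_i) · (x_{k,j} - mean_j), with n-1 = 4.
  S[A,A] = ((3.4)·(3.4) + (2.4)·(2.4) + (-2.6)·(-2.6) + (-2.6)·(-2.6) + (-0.6)·(-0.6)) / 4 = 31.2/4 = 7.8
  S[A,B] = ((3.4)·(1) + (2.4)·(-4) + (-2.6)·(2) + (-2.6)·(0) + (-0.6)·(1)) / 4 = -12/4 = -3
  S[B,B] = ((1)·(1) + (-4)·(-4) + (2)·(2) + (0)·(0) + (1)·(1)) / 4 = 22/4 = 5.5

S is symmetric (S[j,i] = S[i,j]). Assembling:

S = [[7.8, -3],
 [-3, 5.5]]


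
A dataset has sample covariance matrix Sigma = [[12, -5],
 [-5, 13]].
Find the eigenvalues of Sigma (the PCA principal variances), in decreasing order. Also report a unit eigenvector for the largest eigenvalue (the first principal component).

Step 1 — characteristic polynomial of 2×2 Sigma:
  det(Sigma - λI) = λ² - trace · λ + det = 0.
  trace = 12 + 13 = 25, det = 12·13 - (-5)² = 131.
Step 2 — discriminant:
  Δ = trace² - 4·det = 625 - 524 = 101.
Step 3 — eigenvalues:
  λ = (trace ± √Δ)/2 = (25 ± 10.0499)/2,
  λ_1 = 17.5249,  λ_2 = 7.4751.

Step 4 — unit eigenvector for λ_1: solve (Sigma - λ_1 I)v = 0. First row:
  (12 - 17.5249)·v_x + (-5)·v_y = 0, i.e. (-5.5249)·v_x + (-5)·v_y = 0,
  so v ∝ (b, λ_1 - a) = (-5, 5.5249); multiply by -1 so the first entry is positive: u = (5, -5.5249).
  ||u|| = √((5)² + (-5.5249)²) = √(55.5249) ≈ 7.4515,
  v_1 = u/||u|| ≈ (0.671, -0.7415) (||v_1|| = 1).

λ_1 = 17.5249,  λ_2 = 7.4751;  v_1 ≈ (0.671, -0.7415)


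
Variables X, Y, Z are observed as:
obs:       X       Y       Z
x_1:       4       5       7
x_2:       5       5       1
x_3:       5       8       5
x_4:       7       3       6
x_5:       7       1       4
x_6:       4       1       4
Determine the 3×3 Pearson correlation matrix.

Step 1 — column means:
  mean(X) = (4 + 5 + 5 + 7 + 7 + 4) / 6 = 32/6 = 5.3333
  mean(Y) = (5 + 5 + 8 + 3 + 1 + 1) / 6 = 23/6 = 3.8333
  mean(Z) = (7 + 1 + 5 + 6 + 4 + 4) / 6 = 27/6 = 4.5

Step 2 — sample variances and covariances s[i,j] = (1/(n-1)) · Σ_k (x_{k,i} - mean_i) · (x_{k,j} - mean_j), with n-1 = 5:
  s[X,X] = ((-1.3333)·(-1.3333) + (-0.3333)·(-0.3333) + (-0.3333)·(-0.3333) + (1.6667)·(1.6667) + (1.6667)·(1.6667) + (-1.3333)·(-1.3333)) / 5 = 9.3333/5 = 1.8667
  s[X,Y] = ((-1.3333)·(1.1667) + (-0.3333)·(1.1667) + (-0.3333)·(4.1667) + (1.6667)·(-0.8333) + (1.6667)·(-2.8333) + (-1.3333)·(-2.8333)) / 5 = -5.6667/5 = -1.1333
  s[X,Z] = ((-1.3333)·(2.5) + (-0.3333)·(-3.5) + (-0.3333)·(0.5) + (1.6667)·(1.5) + (1.6667)·(-0.5) + (-1.3333)·(-0.5)) / 5 = 0/5 = 0
  s[Y,Y] = ((1.1667)·(1.1667) + (1.1667)·(1.1667) + (4.1667)·(4.1667) + (-0.8333)·(-0.8333) + (-2.8333)·(-2.8333) + (-2.8333)·(-2.8333)) / 5 = 36.8333/5 = 7.3667
  s[Y,Z] = ((1.1667)·(2.5) + (1.1667)·(-3.5) + (4.1667)·(0.5) + (-0.8333)·(1.5) + (-2.8333)·(-0.5) + (-2.8333)·(-0.5)) / 5 = 2.5/5 = 0.5
  s[Z,Z] = ((2.5)·(2.5) + (-3.5)·(-3.5) + (0.5)·(0.5) + (1.5)·(1.5) + (-0.5)·(-0.5) + (-0.5)·(-0.5)) / 5 = 21.5/5 = 4.3
  Sample standard deviations s_i = √(s[i,i]):
  s(X) = √(1.8667) = 1.3663
  s(Y) = √(7.3667) = 2.7142
  s(Z) = √(4.3) = 2.0736

Step 3 — r_{ij} = s_{ij} / (s_i · s_j):
  r[X,X] = 1 (diagonal).
  r[X,Y] = -1.1333 / (1.3663 · 2.7142) = -1.1333 / 3.7082 = -0.3056
  r[X,Z] = 0 / (1.3663 · 2.0736) = 0 / 2.8331 = 0
  r[Y,Y] = 1 (diagonal).
  r[Y,Z] = 0.5 / (2.7142 · 2.0736) = 0.5 / 5.6282 = 0.0888
  r[Z,Z] = 1 (diagonal).

R is symmetric with unit diagonal. Assembling:

R = [[1, -0.3056, 0],
 [-0.3056, 1, 0.0888],
 [0, 0.0888, 1]]


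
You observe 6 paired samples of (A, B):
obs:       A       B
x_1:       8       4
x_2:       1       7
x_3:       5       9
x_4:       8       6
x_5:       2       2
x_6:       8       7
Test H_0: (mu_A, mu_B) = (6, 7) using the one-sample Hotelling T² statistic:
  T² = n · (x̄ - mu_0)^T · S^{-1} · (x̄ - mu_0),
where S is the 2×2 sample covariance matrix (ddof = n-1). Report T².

Step 1 — sample mean vector:
  mean(A) = (8 + 1 + 5 + 8 + 2 + 8) / 6 = 32/6 = 5.3333
  mean(B) = (4 + 7 + 9 + 6 + 2 + 7) / 6 = 35/6 = 5.8333
  x̄ = (5.3333, 5.8333),  deviation x̄ - mu_0 = (5.3333, 5.8333) - (6, 7) = (-0.6667, -1.1667).

Step 2 — sample covariance matrix, S[i,j] = (1/(n-1)) · Σ_k (x_{k,i} - mean_i) · (x_{k,j} - mean_j), divisor n-1 = 5:
  S[A,A] = ((2.6667)·(2.6667) + (-4.3333)·(-4.3333) + (-0.3333)·(-0.3333) + (2.6667)·(2.6667) + (-3.3333)·(-3.3333) + (2.6667)·(2.6667)) / 5 = 51.3333/5 = 10.2667
  S[A,B] = ((2.6667)·(-1.8333) + (-4.3333)·(1.1667) + (-0.3333)·(3.1667) + (2.6667)·(0.1667) + (-3.3333)·(-3.8333) + (2.6667)·(1.1667)) / 5 = 5.3333/5 = 1.0667
  S[B,B] = ((-1.8333)·(-1.8333) + (1.1667)·(1.1667) + (3.1667)·(3.1667) + (0.1667)·(0.1667) + (-3.8333)·(-3.8333) + (1.1667)·(1.1667)) / 5 = 30.8333/5 = 6.1667
  S = [[10.2667, 1.0667],
 [1.0667, 6.1667]].

Step 3 — invert S. det(S) = 10.2667·6.1667 - (1.0667)² = 62.1733.
  S^{-1} = (1/det) · [[d, -b], [-b, a]] = [[0.0992, -0.0172],
 [-0.0172, 0.1651]].

Step 4 — quadratic form (x̄ - mu_0)^T · S^{-1} · (x̄ - mu_0):
  S^{-1} · (x̄ - mu_0) = (-0.0461, -0.1812),
  (x̄ - mu_0)^T · [...] = (-0.6667)·(-0.0461) + (-1.1667)·(-0.1812) = 0.2422.

Step 5 — scale by n: T² = 6 · 0.2422 = 1.4529.

T² ≈ 1.4529


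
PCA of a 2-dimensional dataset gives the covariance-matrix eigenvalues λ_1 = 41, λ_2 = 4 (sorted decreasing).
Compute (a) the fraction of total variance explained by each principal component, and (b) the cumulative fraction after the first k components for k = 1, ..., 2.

Step 1 — total variance = trace(Sigma) = Σ λ_i = 41 + 4 = 45.

Step 2 — fraction explained by component i = λ_i / Σ λ:
  PC1: 41/45 = 0.9111
  PC2: 4/45 = 0.0889

Step 3 — cumulative fraction after k components = (λ_1 + ... + λ_k) / Σ λ:
  k = 1: 41/45 = 0.9111
  k = 2: (41 + 4)/45 = 45/45 = 1

Summary (fraction, with percent):

explained: PC1 0.9111 (91.11%), PC2 0.0889 (8.89%);  cumulative: 0.9111, 1


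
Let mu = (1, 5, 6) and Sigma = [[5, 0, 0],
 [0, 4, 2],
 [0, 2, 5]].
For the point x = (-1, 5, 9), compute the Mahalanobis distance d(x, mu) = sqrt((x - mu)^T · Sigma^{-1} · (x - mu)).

Step 1 — centre the observation: (x - mu) = (-2, 0, 3).

Step 2 — invert Sigma (cofactor / det for 3×3, or solve directly):
  Sigma^{-1} = [[0.2, 0, 0],
 [0, 0.3125, -0.125],
 [0, -0.125, 0.25]].

Step 3 — form the quadratic (x - mu)^T · Sigma^{-1} · (x - mu):
  Sigma^{-1} · (x - mu) = (-0.4, -0.375, 0.75).
  (x - mu)^T · [Sigma^{-1} · (x - mu)] = (-2)·(-0.4) + (0)·(-0.375) + (3)·(0.75) = 3.05.

Step 4 — take square root: d = √(3.05) ≈ 1.7464.

d(x, mu) = √(3.05) ≈ 1.7464


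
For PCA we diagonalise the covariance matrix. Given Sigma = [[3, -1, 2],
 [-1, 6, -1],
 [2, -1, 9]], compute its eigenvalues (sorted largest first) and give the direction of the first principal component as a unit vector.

Step 1 — characteristic polynomial p(λ) = det(λI - Sigma) = λ³ - tr·λ² + c_1·λ - det, where tr = trace, c_1 = sum of the principal 2×2 minors, det = det(Sigma):
  tr = 3 + 6 + 9 = 18,
  c_1 = (3·6 - (-1)²) + (3·9 - (2)²) + (6·9 - (-1)²) = 17 + 23 + 53 = 93,
  det = 3·(6·9 - (-1)²) - (-1)·((-1)·9 - (-1)·(2)) + (2)·((-1)·(-1) - 6·(2)) = 3·(53) - (-1)·(-7) + (2)·(-11) = 130.
  So p(λ) = λ³ - 18λ² + 93λ - 130.
Step 2 — look for an integer root (rational root theorem: any rational root is an integer divisor of 130). Testing λ = 10:
  p(10) = 1000 - 1800 + 930 - 130 = 0  ✓
  Dividing out (λ - 10): p(λ) = (λ - 10)(λ² - 8λ + 13).
Step 3 — remaining eigenvalues from the quadratic λ² - 8λ + 13 = 0:
  Δ = 8² - 4·13 = 64 - 52 = 12,  λ = (8 ± √12)/2 = (8 ± 3.4641)/2 ≈ 5.7321 or 2.2679.
  Sorted: λ_1 = 10,  λ_2 = 5.7321,  λ_3 = 2.2679  (check: sum = 18 = tr ✓).

Step 4 — unit eigenvector for λ_1 = 10: v spans the null space of (Sigma - λ_1 I), whose rows are
  r_1 = (-7, -1, 2),  r_2 = (-1, -4, -1),  r_3 = (2, -1, -1).
  v is orthogonal to every row, so take v ∝ r_1 × r_2 = ((-1)·(-1) - (2)·(-4), (2)·(-1) - (-7)·(-1), (-7)·(-4) - (-1)·(-1)) = (9, -9, 27).
  Rescale (divide by 9): u = (1, -1, 3).
  ||u|| = √((1)² + (-1)² + (3)²) = √(11) ≈ 3.3166,  v_1 = u/||u|| ≈ (0.3015, -0.3015, 0.9045) (||v_1|| = 1).

λ_1 = 10,  λ_2 = 5.7321,  λ_3 = 2.2679;  v_1 ≈ (0.3015, -0.3015, 0.9045)


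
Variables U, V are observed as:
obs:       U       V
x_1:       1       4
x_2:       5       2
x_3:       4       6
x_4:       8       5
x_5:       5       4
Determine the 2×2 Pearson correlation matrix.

Step 1 — column means:
  mean(U) = (1 + 5 + 4 + 8 + 5) / 5 = 23/5 = 4.6
  mean(V) = (4 + 2 + 6 + 5 + 4) / 5 = 21/5 = 4.2

Step 2 — sample variances and covariances s[i,j] = (1/(n-1)) · Σ_k (x_{k,i} - mean_i) · (x_{k,j} - mean_j), with n-1 = 4:
  s[U,U] = ((-3.6)·(-3.6) + (0.4)·(0.4) + (-0.6)·(-0.6) + (3.4)·(3.4) + (0.4)·(0.4)) / 4 = 25.2/4 = 6.3
  s[U,V] = ((-3.6)·(-0.2) + (0.4)·(-2.2) + (-0.6)·(1.8) + (3.4)·(0.8) + (0.4)·(-0.2)) / 4 = 1.4/4 = 0.35
  s[V,V] = ((-0.2)·(-0.2) + (-2.2)·(-2.2) + (1.8)·(1.8) + (0.8)·(0.8) + (-0.2)·(-0.2)) / 4 = 8.8/4 = 2.2
  Sample standard deviations s_i = √(s[i,i]):
  s(U) = √(6.3) = 2.51
  s(V) = √(2.2) = 1.4832

Step 3 — r_{ij} = s_{ij} / (s_i · s_j):
  r[U,U] = 1 (diagonal).
  r[U,V] = 0.35 / (2.51 · 1.4832) = 0.35 / 3.7229 = 0.094
  r[V,V] = 1 (diagonal).

R is symmetric with unit diagonal. Assembling:

R = [[1, 0.094],
 [0.094, 1]]


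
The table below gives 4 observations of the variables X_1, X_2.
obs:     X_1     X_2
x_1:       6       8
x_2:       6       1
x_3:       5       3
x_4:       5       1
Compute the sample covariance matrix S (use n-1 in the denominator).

Step 1 — column means:
  mean(X_1) = (6 + 6 + 5 + 5) / 4 = 22/4 = 5.5
  mean(X_2) = (8 + 1 + 3 + 1) / 4 = 13/4 = 3.25

Step 2 — sample covariance S[i,j] = (1/(n-1)) · Σ_k (x_{k,i} - mean_i) · (x_{k,j} - mean_j), with n-1 = 3.
  S[X_1,X_1] = ((0.5)·(0.5) + (0.5)·(0.5) + (-0.5)·(-0.5) + (-0.5)·(-0.5)) / 3 = 1/3 = 0.3333
  S[X_1,X_2] = ((0.5)·(4.75) + (0.5)·(-2.25) + (-0.5)·(-0.25) + (-0.5)·(-2.25)) / 3 = 2.5/3 = 0.8333
  S[X_2,X_2] = ((4.75)·(4.75) + (-2.25)·(-2.25) + (-0.25)·(-0.25) + (-2.25)·(-2.25)) / 3 = 32.75/3 = 10.9167

S is symmetric (S[j,i] = S[i,j]). Assembling:

S = [[0.3333, 0.8333],
 [0.8333, 10.9167]]


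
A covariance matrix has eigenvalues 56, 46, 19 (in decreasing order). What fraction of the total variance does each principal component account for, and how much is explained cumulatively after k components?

Step 1 — total variance = trace(Sigma) = Σ λ_i = 56 + 46 + 19 = 121.

Step 2 — fraction explained by component i = λ_i / Σ λ:
  PC1: 56/121 = 0.4628
  PC2: 46/121 = 0.3802
  PC3: 19/121 = 0.157

Step 3 — cumulative fraction after k components = (λ_1 + ... + λ_k) / Σ λ:
  k = 1: 56/121 = 0.4628
  k = 2: (56 + 46)/121 = 102/121 = 0.843
  k = 3: (56 + 46 + 19)/121 = 121/121 = 1

Summary (fraction, with percent):

explained: PC1 0.4628 (46.28%), PC2 0.3802 (38.02%), PC3 0.157 (15.7%);  cumulative: 0.4628, 0.843, 1


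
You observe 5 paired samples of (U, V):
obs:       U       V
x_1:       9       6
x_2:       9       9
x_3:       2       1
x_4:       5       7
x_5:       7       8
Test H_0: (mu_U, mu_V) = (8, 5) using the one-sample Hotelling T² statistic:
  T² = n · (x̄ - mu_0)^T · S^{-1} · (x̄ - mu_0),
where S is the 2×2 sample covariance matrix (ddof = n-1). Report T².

Step 1 — sample mean vector:
  mean(U) = (9 + 9 + 2 + 5 + 7) / 5 = 32/5 = 6.4
  mean(V) = (6 + 9 + 1 + 7 + 8) / 5 = 31/5 = 6.2
  x̄ = (6.4, 6.2),  deviation x̄ - mu_0 = (6.4, 6.2) - (8, 5) = (-1.6, 1.2).

Step 2 — sample covariance matrix, S[i,j] = (1/(n-1)) · Σ_k (x_{k,i} - mean_i) · (x_{k,j} - mean_j), divisor n-1 = 4:
  S[U,U] = ((2.6)·(2.6) + (2.6)·(2.6) + (-4.4)·(-4.4) + (-1.4)·(-1.4) + (0.6)·(0.6)) / 4 = 35.2/4 = 8.8
  S[U,V] = ((2.6)·(-0.2) + (2.6)·(2.8) + (-4.4)·(-5.2) + (-1.4)·(0.8) + (0.6)·(1.8)) / 4 = 29.6/4 = 7.4
  S[V,V] = ((-0.2)·(-0.2) + (2.8)·(2.8) + (-5.2)·(-5.2) + (0.8)·(0.8) + (1.8)·(1.8)) / 4 = 38.8/4 = 9.7
  S = [[8.8, 7.4],
 [7.4, 9.7]].

Step 3 — invert S. det(S) = 8.8·9.7 - (7.4)² = 30.6.
  S^{-1} = (1/det) · [[d, -b], [-b, a]] = [[0.317, -0.2418],
 [-0.2418, 0.2876]].

Step 4 — quadratic form (x̄ - mu_0)^T · S^{-1} · (x̄ - mu_0):
  S^{-1} · (x̄ - mu_0) = (-0.7974, 0.732),
  (x̄ - mu_0)^T · [...] = (-1.6)·(-0.7974) + (1.2)·(0.732) = 2.1542.

Step 5 — scale by n: T² = 5 · 2.1542 = 10.7712.

T² ≈ 10.7712


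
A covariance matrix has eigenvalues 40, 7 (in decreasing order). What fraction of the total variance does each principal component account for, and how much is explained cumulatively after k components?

Step 1 — total variance = trace(Sigma) = Σ λ_i = 40 + 7 = 47.

Step 2 — fraction explained by component i = λ_i / Σ λ:
  PC1: 40/47 = 0.8511
  PC2: 7/47 = 0.1489

Step 3 — cumulative fraction after k components = (λ_1 + ... + λ_k) / Σ λ:
  k = 1: 40/47 = 0.8511
  k = 2: (40 + 7)/47 = 47/47 = 1

Summary (fraction, with percent):

explained: PC1 0.8511 (85.11%), PC2 0.1489 (14.89%);  cumulative: 0.8511, 1


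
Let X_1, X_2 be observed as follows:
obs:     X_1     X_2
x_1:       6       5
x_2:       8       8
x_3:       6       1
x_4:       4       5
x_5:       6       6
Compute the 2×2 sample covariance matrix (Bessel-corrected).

Step 1 — column means:
  mean(X_1) = (6 + 8 + 6 + 4 + 6) / 5 = 30/5 = 6
  mean(X_2) = (5 + 8 + 1 + 5 + 6) / 5 = 25/5 = 5

Step 2 — sample covariance S[i,j] = (1/(n-1)) · Σ_k (x_{k,i} - mean_i) · (x_{k,j} - mean_j), with n-1 = 4.
  S[X_1,X_1] = ((0)·(0) + (2)·(2) + (0)·(0) + (-2)·(-2) + (0)·(0)) / 4 = 8/4 = 2
  S[X_1,X_2] = ((0)·(0) + (2)·(3) + (0)·(-4) + (-2)·(0) + (0)·(1)) / 4 = 6/4 = 1.5
  S[X_2,X_2] = ((0)·(0) + (3)·(3) + (-4)·(-4) + (0)·(0) + (1)·(1)) / 4 = 26/4 = 6.5

S is symmetric (S[j,i] = S[i,j]). Assembling:

S = [[2, 1.5],
 [1.5, 6.5]]


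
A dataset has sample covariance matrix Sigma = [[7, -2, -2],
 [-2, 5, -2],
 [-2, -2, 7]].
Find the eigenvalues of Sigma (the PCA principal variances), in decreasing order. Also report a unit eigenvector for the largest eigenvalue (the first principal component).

Step 1 — characteristic polynomial p(λ) = det(λI - Sigma) = λ³ - tr·λ² + c_1·λ - det, where tr = trace, c_1 = sum of the principal 2×2 minors, det = det(Sigma):
  tr = 7 + 5 + 7 = 19,
  c_1 = (7·5 - (-2)²) + (7·7 - (-2)²) + (5·7 - (-2)²) = 31 + 45 + 31 = 107,
  det = 7·(5·7 - (-2)²) - (-2)·((-2)·7 - (-2)·(-2)) + (-2)·((-2)·(-2) - 5·(-2)) = 7·(31) - (-2)·(-18) + (-2)·(14) = 153.
  So p(λ) = λ³ - 19λ² + 107λ - 153.
Step 2 — look for an integer root (rational root theorem: any rational root is an integer divisor of 153). Testing λ = 9:
  p(9) = 729 - 1539 + 963 - 153 = 0  ✓
  Dividing out (λ - 9): p(λ) = (λ - 9)(λ² - 10λ + 17).
Step 3 — remaining eigenvalues from the quadratic λ² - 10λ + 17 = 0:
  Δ = 10² - 4·17 = 100 - 68 = 32,  λ = (10 ± √32)/2 = (10 ± 5.6569)/2 ≈ 7.8284 or 2.1716.
  Sorted: λ_1 = 9,  λ_2 = 7.8284,  λ_3 = 2.1716  (check: sum = 19 = tr ✓).

Step 4 — unit eigenvector for λ_1 = 9: v spans the null space of (Sigma - λ_1 I), whose rows are
  r_1 = (-2, -2, -2),  r_2 = (-2, -4, -2),  r_3 = (-2, -2, -2).
  v is orthogonal to every row, so take v ∝ r_1 × r_2 = ((-2)·(-2) - (-2)·(-4), (-2)·(-2) - (-2)·(-2), (-2)·(-4) - (-2)·(-2)) = (-4, 0, 4).
  Rescale (divide by 4; multiply by -1 so the first nonzero entry is positive): u = (1, 0, -1).
  ||u|| = √((1)² + (0)² + (-1)²) = √(2) ≈ 1.4142,  v_1 = u/||u|| ≈ (0.7071, 0, -0.7071) (||v_1|| = 1).

λ_1 = 9,  λ_2 = 7.8284,  λ_3 = 2.1716;  v_1 ≈ (0.7071, 0, -0.7071)


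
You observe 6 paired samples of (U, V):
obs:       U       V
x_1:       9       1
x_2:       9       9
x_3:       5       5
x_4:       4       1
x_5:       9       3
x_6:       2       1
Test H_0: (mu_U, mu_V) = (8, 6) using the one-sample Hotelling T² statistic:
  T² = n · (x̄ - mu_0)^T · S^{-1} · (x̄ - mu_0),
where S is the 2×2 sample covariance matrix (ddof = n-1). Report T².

Step 1 — sample mean vector:
  mean(U) = (9 + 9 + 5 + 4 + 9 + 2) / 6 = 38/6 = 6.3333
  mean(V) = (1 + 9 + 5 + 1 + 3 + 1) / 6 = 20/6 = 3.3333
  x̄ = (6.3333, 3.3333),  deviation x̄ - mu_0 = (6.3333, 3.3333) - (8, 6) = (-1.6667, -2.6667).

Step 2 — sample covariance matrix, S[i,j] = (1/(n-1)) · Σ_k (x_{k,i} - mean_i) · (x_{k,j} - mean_j), divisor n-1 = 5:
  S[U,U] = ((2.6667)·(2.6667) + (2.6667)·(2.6667) + (-1.3333)·(-1.3333) + (-2.3333)·(-2.3333) + (2.6667)·(2.6667) + (-4.3333)·(-4.3333)) / 5 = 47.3333/5 = 9.4667
  S[U,V] = ((2.6667)·(-2.3333) + (2.6667)·(5.6667) + (-1.3333)·(1.6667) + (-2.3333)·(-2.3333) + (2.6667)·(-0.3333) + (-4.3333)·(-2.3333)) / 5 = 21.3333/5 = 4.2667
  S[V,V] = ((-2.3333)·(-2.3333) + (5.6667)·(5.6667) + (1.6667)·(1.6667) + (-2.3333)·(-2.3333) + (-0.3333)·(-0.3333) + (-2.3333)·(-2.3333)) / 5 = 51.3333/5 = 10.2667
  S = [[9.4667, 4.2667],
 [4.2667, 10.2667]].

Step 3 — invert S. det(S) = 9.4667·10.2667 - (4.2667)² = 78.9867.
  S^{-1} = (1/det) · [[d, -b], [-b, a]] = [[0.13, -0.054],
 [-0.054, 0.1199]].

Step 4 — quadratic form (x̄ - mu_0)^T · S^{-1} · (x̄ - mu_0):
  S^{-1} · (x̄ - mu_0) = (-0.0726, -0.2296),
  (x̄ - mu_0)^T · [...] = (-1.6667)·(-0.0726) + (-2.6667)·(-0.2296) = 0.7332.

Step 5 — scale by n: T² = 6 · 0.7332 = 4.3991.

T² ≈ 4.3991


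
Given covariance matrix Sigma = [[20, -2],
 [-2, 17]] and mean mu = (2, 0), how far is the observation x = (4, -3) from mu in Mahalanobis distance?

Step 1 — centre the observation: (x - mu) = (2, -3).

Step 2 — invert Sigma. det(Sigma) = 20·17 - (-2)² = 336.
  Sigma^{-1} = (1/det) · [[d, -b], [-b, a]] = [[0.0506, 0.006],
 [0.006, 0.0595]].

Step 3 — form the quadratic (x - mu)^T · Sigma^{-1} · (x - mu):
  Sigma^{-1} · (x - mu) = (0.0833, -0.1667).
  (x - mu)^T · [Sigma^{-1} · (x - mu)] = (2)·(0.0833) + (-3)·(-0.1667) = 0.6667.

Step 4 — take square root: d = √(0.6667) ≈ 0.8165.

d(x, mu) = √(0.6667) ≈ 0.8165


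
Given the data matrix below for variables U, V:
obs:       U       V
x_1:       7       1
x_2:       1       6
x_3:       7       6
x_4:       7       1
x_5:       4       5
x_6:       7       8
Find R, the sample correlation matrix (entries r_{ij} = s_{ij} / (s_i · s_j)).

Step 1 — column means:
  mean(U) = (7 + 1 + 7 + 7 + 4 + 7) / 6 = 33/6 = 5.5
  mean(V) = (1 + 6 + 6 + 1 + 5 + 8) / 6 = 27/6 = 4.5

Step 2 — sample variances and covariances s[i,j] = (1/(n-1)) · Σ_k (x_{k,i} - mean_i) · (x_{k,j} - mean_j), with n-1 = 5:
  s[U,U] = ((1.5)·(1.5) + (-4.5)·(-4.5) + (1.5)·(1.5) + (1.5)·(1.5) + (-1.5)·(-1.5) + (1.5)·(1.5)) / 5 = 31.5/5 = 6.3
  s[U,V] = ((1.5)·(-3.5) + (-4.5)·(1.5) + (1.5)·(1.5) + (1.5)·(-3.5) + (-1.5)·(0.5) + (1.5)·(3.5)) / 5 = -10.5/5 = -2.1
  s[V,V] = ((-3.5)·(-3.5) + (1.5)·(1.5) + (1.5)·(1.5) + (-3.5)·(-3.5) + (0.5)·(0.5) + (3.5)·(3.5)) / 5 = 41.5/5 = 8.3
  Sample standard deviations s_i = √(s[i,i]):
  s(U) = √(6.3) = 2.51
  s(V) = √(8.3) = 2.881

Step 3 — r_{ij} = s_{ij} / (s_i · s_j):
  r[U,U] = 1 (diagonal).
  r[U,V] = -2.1 / (2.51 · 2.881) = -2.1 / 7.2312 = -0.2904
  r[V,V] = 1 (diagonal).

R is symmetric with unit diagonal. Assembling:

R = [[1, -0.2904],
 [-0.2904, 1]]


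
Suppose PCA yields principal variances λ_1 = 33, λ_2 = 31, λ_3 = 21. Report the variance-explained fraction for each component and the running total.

Step 1 — total variance = trace(Sigma) = Σ λ_i = 33 + 31 + 21 = 85.

Step 2 — fraction explained by component i = λ_i / Σ λ:
  PC1: 33/85 = 0.3882
  PC2: 31/85 = 0.3647
  PC3: 21/85 = 0.2471

Step 3 — cumulative fraction after k components = (λ_1 + ... + λ_k) / Σ λ:
  k = 1: 33/85 = 0.3882
  k = 2: (33 + 31)/85 = 64/85 = 0.7529
  k = 3: (33 + 31 + 21)/85 = 85/85 = 1

Summary (fraction, with percent):

explained: PC1 0.3882 (38.82%), PC2 0.3647 (36.47%), PC3 0.2471 (24.71%);  cumulative: 0.3882, 0.7529, 1


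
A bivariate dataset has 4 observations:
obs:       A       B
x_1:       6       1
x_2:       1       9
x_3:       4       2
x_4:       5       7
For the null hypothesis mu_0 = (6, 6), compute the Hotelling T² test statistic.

Step 1 — sample mean vector:
  mean(A) = (6 + 1 + 4 + 5) / 4 = 16/4 = 4
  mean(B) = (1 + 9 + 2 + 7) / 4 = 19/4 = 4.75
  x̄ = (4, 4.75),  deviation x̄ - mu_0 = (4, 4.75) - (6, 6) = (-2, -1.25).

Step 2 — sample covariance matrix, S[i,j] = (1/(n-1)) · Σ_k (x_{k,i} - mean_i) · (x_{k,j} - mean_j), divisor n-1 = 3:
  S[A,A] = ((2)·(2) + (-3)·(-3) + (0)·(0) + (1)·(1)) / 3 = 14/3 = 4.6667
  S[A,B] = ((2)·(-3.75) + (-3)·(4.25) + (0)·(-2.75) + (1)·(2.25)) / 3 = -18/3 = -6
  S[B,B] = ((-3.75)·(-3.75) + (4.25)·(4.25) + (-2.75)·(-2.75) + (2.25)·(2.25)) / 3 = 44.75/3 = 14.9167
  S = [[4.6667, -6],
 [-6, 14.9167]].

Step 3 — invert S. det(S) = 4.6667·14.9167 - (-6)² = 33.6111.
  S^{-1} = (1/det) · [[d, -b], [-b, a]] = [[0.4438, 0.1785],
 [0.1785, 0.1388]].

Step 4 — quadratic form (x̄ - mu_0)^T · S^{-1} · (x̄ - mu_0):
  S^{-1} · (x̄ - mu_0) = (-1.1107, -0.5306),
  (x̄ - mu_0)^T · [...] = (-2)·(-1.1107) + (-1.25)·(-0.5306) = 2.8847.

Step 5 — scale by n: T² = 4 · 2.8847 = 11.5388.

T² ≈ 11.5388


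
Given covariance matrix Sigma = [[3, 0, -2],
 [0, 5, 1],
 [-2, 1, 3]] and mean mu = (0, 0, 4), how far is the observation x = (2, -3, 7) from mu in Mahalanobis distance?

Step 1 — centre the observation: (x - mu) = (2, -3, 3).

Step 2 — invert Sigma (cofactor / det for 3×3, or solve directly):
  Sigma^{-1} = [[0.6364, -0.0909, 0.4545],
 [-0.0909, 0.2273, -0.1364],
 [0.4545, -0.1364, 0.6818]].

Step 3 — form the quadratic (x - mu)^T · Sigma^{-1} · (x - mu):
  Sigma^{-1} · (x - mu) = (2.9091, -1.2727, 3.3636).
  (x - mu)^T · [Sigma^{-1} · (x - mu)] = (2)·(2.9091) + (-3)·(-1.2727) + (3)·(3.3636) = 19.7273.

Step 4 — take square root: d = √(19.7273) ≈ 4.4415.

d(x, mu) = √(19.7273) ≈ 4.4415


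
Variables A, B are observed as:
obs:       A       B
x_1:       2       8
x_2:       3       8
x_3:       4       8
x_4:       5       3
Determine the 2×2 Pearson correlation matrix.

Step 1 — column means:
  mean(A) = (2 + 3 + 4 + 5) / 4 = 14/4 = 3.5
  mean(B) = (8 + 8 + 8 + 3) / 4 = 27/4 = 6.75

Step 2 — sample variances and covariances s[i,j] = (1/(n-1)) · Σ_k (x_{k,i} - mean_i) · (x_{k,j} - mean_j), with n-1 = 3:
  s[A,A] = ((-1.5)·(-1.5) + (-0.5)·(-0.5) + (0.5)·(0.5) + (1.5)·(1.5)) / 3 = 5/3 = 1.6667
  s[A,B] = ((-1.5)·(1.25) + (-0.5)·(1.25) + (0.5)·(1.25) + (1.5)·(-3.75)) / 3 = -7.5/3 = -2.5
  s[B,B] = ((1.25)·(1.25) + (1.25)·(1.25) + (1.25)·(1.25) + (-3.75)·(-3.75)) / 3 = 18.75/3 = 6.25
  Sample standard deviations s_i = √(s[i,i]):
  s(A) = √(1.6667) = 1.291
  s(B) = √(6.25) = 2.5

Step 3 — r_{ij} = s_{ij} / (s_i · s_j):
  r[A,A] = 1 (diagonal).
  r[A,B] = -2.5 / (1.291 · 2.5) = -2.5 / 3.2275 = -0.7746
  r[B,B] = 1 (diagonal).

R is symmetric with unit diagonal. Assembling:

R = [[1, -0.7746],
 [-0.7746, 1]]


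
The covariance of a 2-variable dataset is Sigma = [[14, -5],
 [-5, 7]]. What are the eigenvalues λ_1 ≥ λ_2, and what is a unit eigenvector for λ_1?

Step 1 — characteristic polynomial of 2×2 Sigma:
  det(Sigma - λI) = λ² - trace · λ + det = 0.
  trace = 14 + 7 = 21, det = 14·7 - (-5)² = 73.
Step 2 — discriminant:
  Δ = trace² - 4·det = 441 - 292 = 149.
Step 3 — eigenvalues:
  λ = (trace ± √Δ)/2 = (21 ± 12.2066)/2,
  λ_1 = 16.6033,  λ_2 = 4.3967.

Step 4 — unit eigenvector for λ_1: solve (Sigma - λ_1 I)v = 0. First row:
  (14 - 16.6033)·v_x + (-5)·v_y = 0, i.e. (-2.6033)·v_x + (-5)·v_y = 0,
  so v ∝ (b, λ_1 - a) = (-5, 2.6033); multiply by -1 so the first entry is positive: u = (5, -2.6033).
  ||u|| = √((5)² + (-2.6033)²) = √(31.7771) ≈ 5.6371,
  v_1 = u/||u|| ≈ (0.887, -0.4618) (||v_1|| = 1).

λ_1 = 16.6033,  λ_2 = 4.3967;  v_1 ≈ (0.887, -0.4618)


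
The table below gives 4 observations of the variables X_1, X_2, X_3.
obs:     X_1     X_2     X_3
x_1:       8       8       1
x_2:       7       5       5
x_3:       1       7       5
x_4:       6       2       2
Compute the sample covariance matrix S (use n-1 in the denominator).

Step 1 — column means:
  mean(X_1) = (8 + 7 + 1 + 6) / 4 = 22/4 = 5.5
  mean(X_2) = (8 + 5 + 7 + 2) / 4 = 22/4 = 5.5
  mean(X_3) = (1 + 5 + 5 + 2) / 4 = 13/4 = 3.25

Step 2 — sample covariance S[i,j] = (1/(n-1)) · Σ_k (x_{k,i} - mean_i) · (x_{k,j} - mean_j), with n-1 = 3.
  S[X_1,X_1] = ((2.5)·(2.5) + (1.5)·(1.5) + (-4.5)·(-4.5) + (0.5)·(0.5)) / 3 = 29/3 = 9.6667
  S[X_1,X_2] = ((2.5)·(2.5) + (1.5)·(-0.5) + (-4.5)·(1.5) + (0.5)·(-3.5)) / 3 = -3/3 = -1
  S[X_1,X_3] = ((2.5)·(-2.25) + (1.5)·(1.75) + (-4.5)·(1.75) + (0.5)·(-1.25)) / 3 = -11.5/3 = -3.8333
  S[X_2,X_2] = ((2.5)·(2.5) + (-0.5)·(-0.5) + (1.5)·(1.5) + (-3.5)·(-3.5)) / 3 = 21/3 = 7
  S[X_2,X_3] = ((2.5)·(-2.25) + (-0.5)·(1.75) + (1.5)·(1.75) + (-3.5)·(-1.25)) / 3 = 0.5/3 = 0.1667
  S[X_3,X_3] = ((-2.25)·(-2.25) + (1.75)·(1.75) + (1.75)·(1.75) + (-1.25)·(-1.25)) / 3 = 12.75/3 = 4.25

S is symmetric (S[j,i] = S[i,j]). Assembling:

S = [[9.6667, -1, -3.8333],
 [-1, 7, 0.1667],
 [-3.8333, 0.1667, 4.25]]


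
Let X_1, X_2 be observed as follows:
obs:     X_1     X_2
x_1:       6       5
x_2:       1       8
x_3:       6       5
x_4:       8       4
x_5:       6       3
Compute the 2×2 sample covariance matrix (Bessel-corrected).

Step 1 — column means:
  mean(X_1) = (6 + 1 + 6 + 8 + 6) / 5 = 27/5 = 5.4
  mean(X_2) = (5 + 8 + 5 + 4 + 3) / 5 = 25/5 = 5

Step 2 — sample covariance S[i,j] = (1/(n-1)) · Σ_k (x_{k,i} - mean_i) · (x_{k,j} - mean_j), with n-1 = 4.
  S[X_1,X_1] = ((0.6)·(0.6) + (-4.4)·(-4.4) + (0.6)·(0.6) + (2.6)·(2.6) + (0.6)·(0.6)) / 4 = 27.2/4 = 6.8
  S[X_1,X_2] = ((0.6)·(0) + (-4.4)·(3) + (0.6)·(0) + (2.6)·(-1) + (0.6)·(-2)) / 4 = -17/4 = -4.25
  S[X_2,X_2] = ((0)·(0) + (3)·(3) + (0)·(0) + (-1)·(-1) + (-2)·(-2)) / 4 = 14/4 = 3.5

S is symmetric (S[j,i] = S[i,j]). Assembling:

S = [[6.8, -4.25],
 [-4.25, 3.5]]


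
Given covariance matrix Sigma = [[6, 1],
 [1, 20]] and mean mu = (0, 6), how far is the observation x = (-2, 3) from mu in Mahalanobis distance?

Step 1 — centre the observation: (x - mu) = (-2, -3).

Step 2 — invert Sigma. det(Sigma) = 6·20 - (1)² = 119.
  Sigma^{-1} = (1/det) · [[d, -b], [-b, a]] = [[0.1681, -0.0084],
 [-0.0084, 0.0504]].

Step 3 — form the quadratic (x - mu)^T · Sigma^{-1} · (x - mu):
  Sigma^{-1} · (x - mu) = (-0.3109, -0.1345).
  (x - mu)^T · [Sigma^{-1} · (x - mu)] = (-2)·(-0.3109) + (-3)·(-0.1345) = 1.0252.

Step 4 — take square root: d = √(1.0252) ≈ 1.0125.

d(x, mu) = √(1.0252) ≈ 1.0125


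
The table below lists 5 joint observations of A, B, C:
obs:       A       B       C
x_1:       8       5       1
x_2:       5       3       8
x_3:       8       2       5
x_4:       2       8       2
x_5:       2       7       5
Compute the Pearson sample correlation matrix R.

Step 1 — column means:
  mean(A) = (8 + 5 + 8 + 2 + 2) / 5 = 25/5 = 5
  mean(B) = (5 + 3 + 2 + 8 + 7) / 5 = 25/5 = 5
  mean(C) = (1 + 8 + 5 + 2 + 5) / 5 = 21/5 = 4.2

Step 2 — sample variances and covariances s[i,j] = (1/(n-1)) · Σ_k (x_{k,i} - mean_i) · (x_{k,j} - mean_j), with n-1 = 4:
  s[A,A] = ((3)·(3) + (0)·(0) + (3)·(3) + (-3)·(-3) + (-3)·(-3)) / 4 = 36/4 = 9
  s[A,B] = ((3)·(0) + (0)·(-2) + (3)·(-3) + (-3)·(3) + (-3)·(2)) / 4 = -24/4 = -6
  s[A,C] = ((3)·(-3.2) + (0)·(3.8) + (3)·(0.8) + (-3)·(-2.2) + (-3)·(0.8)) / 4 = -3/4 = -0.75
  s[B,B] = ((0)·(0) + (-2)·(-2) + (-3)·(-3) + (3)·(3) + (2)·(2)) / 4 = 26/4 = 6.5
  s[B,C] = ((0)·(-3.2) + (-2)·(3.8) + (-3)·(0.8) + (3)·(-2.2) + (2)·(0.8)) / 4 = -15/4 = -3.75
  s[C,C] = ((-3.2)·(-3.2) + (3.8)·(3.8) + (0.8)·(0.8) + (-2.2)·(-2.2) + (0.8)·(0.8)) / 4 = 30.8/4 = 7.7
  Sample standard deviations s_i = √(s[i,i]):
  s(A) = √(9) = 3
  s(B) = √(6.5) = 2.5495
  s(C) = √(7.7) = 2.7749

Step 3 — r_{ij} = s_{ij} / (s_i · s_j):
  r[A,A] = 1 (diagonal).
  r[A,B] = -6 / (3 · 2.5495) = -6 / 7.6485 = -0.7845
  r[A,C] = -0.75 / (3 · 2.7749) = -0.75 / 8.3247 = -0.0901
  r[B,B] = 1 (diagonal).
  r[B,C] = -3.75 / (2.5495 · 2.7749) = -3.75 / 7.0746 = -0.5301
  r[C,C] = 1 (diagonal).

R is symmetric with unit diagonal. Assembling:

R = [[1, -0.7845, -0.0901],
 [-0.7845, 1, -0.5301],
 [-0.0901, -0.5301, 1]]


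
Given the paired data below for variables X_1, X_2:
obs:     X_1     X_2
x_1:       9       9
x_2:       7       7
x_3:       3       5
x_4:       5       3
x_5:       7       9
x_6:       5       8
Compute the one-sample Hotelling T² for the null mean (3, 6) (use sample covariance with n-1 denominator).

Step 1 — sample mean vector:
  mean(X_1) = (9 + 7 + 3 + 5 + 7 + 5) / 6 = 36/6 = 6
  mean(X_2) = (9 + 7 + 5 + 3 + 9 + 8) / 6 = 41/6 = 6.8333
  x̄ = (6, 6.8333),  deviation x̄ - mu_0 = (6, 6.8333) - (3, 6) = (3, 0.8333).

Step 2 — sample covariance matrix, S[i,j] = (1/(n-1)) · Σ_k (x_{k,i} - mean_i) · (x_{k,j} - mean_j), divisor n-1 = 5:
  S[X_1,X_1] = ((3)·(3) + (1)·(1) + (-3)·(-3) + (-1)·(-1) + (1)·(1) + (-1)·(-1)) / 5 = 22/5 = 4.4
  S[X_1,X_2] = ((3)·(2.1667) + (1)·(0.1667) + (-3)·(-1.8333) + (-1)·(-3.8333) + (1)·(2.1667) + (-1)·(1.1667)) / 5 = 17/5 = 3.4
  S[X_2,X_2] = ((2.1667)·(2.1667) + (0.1667)·(0.1667) + (-1.8333)·(-1.8333) + (-3.8333)·(-3.8333) + (2.1667)·(2.1667) + (1.1667)·(1.1667)) / 5 = 28.8333/5 = 5.7667
  S = [[4.4, 3.4],
 [3.4, 5.7667]].

Step 3 — invert S. det(S) = 4.4·5.7667 - (3.4)² = 13.8133.
  S^{-1} = (1/det) · [[d, -b], [-b, a]] = [[0.4175, -0.2461],
 [-0.2461, 0.3185]].

Step 4 — quadratic form (x̄ - mu_0)^T · S^{-1} · (x̄ - mu_0):
  S^{-1} · (x̄ - mu_0) = (1.0473, -0.473),
  (x̄ - mu_0)^T · [...] = (3)·(1.0473) + (0.8333)·(-0.473) = 2.7477.

Step 5 — scale by n: T² = 6 · 2.7477 = 16.4865.

T² ≈ 16.4865


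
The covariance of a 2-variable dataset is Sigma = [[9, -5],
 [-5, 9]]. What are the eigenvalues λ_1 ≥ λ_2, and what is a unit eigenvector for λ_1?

Step 1 — characteristic polynomial of 2×2 Sigma:
  det(Sigma - λI) = λ² - trace · λ + det = 0.
  trace = 9 + 9 = 18, det = 9·9 - (-5)² = 56.
Step 2 — discriminant:
  Δ = trace² - 4·det = 324 - 224 = 100.
Step 3 — eigenvalues:
  λ = (trace ± √Δ)/2 = (18 ± 10)/2,
  λ_1 = 14,  λ_2 = 4.

Step 4 — unit eigenvector for λ_1: solve (Sigma - λ_1 I)v = 0. First row:
  (9 - 14)·v_x + (-5)·v_y = 0, i.e. (-5)·v_x + (-5)·v_y = 0,
  so v ∝ (b, λ_1 - a) = (-5, 5); multiply by -1 so the first entry is positive: u = (5, -5).
  ||u|| = √((5)² + (-5)²) = √(50) ≈ 7.0711,
  v_1 = u/||u|| ≈ (0.7071, -0.7071) (||v_1|| = 1).

λ_1 = 14,  λ_2 = 4;  v_1 ≈ (0.7071, -0.7071)
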